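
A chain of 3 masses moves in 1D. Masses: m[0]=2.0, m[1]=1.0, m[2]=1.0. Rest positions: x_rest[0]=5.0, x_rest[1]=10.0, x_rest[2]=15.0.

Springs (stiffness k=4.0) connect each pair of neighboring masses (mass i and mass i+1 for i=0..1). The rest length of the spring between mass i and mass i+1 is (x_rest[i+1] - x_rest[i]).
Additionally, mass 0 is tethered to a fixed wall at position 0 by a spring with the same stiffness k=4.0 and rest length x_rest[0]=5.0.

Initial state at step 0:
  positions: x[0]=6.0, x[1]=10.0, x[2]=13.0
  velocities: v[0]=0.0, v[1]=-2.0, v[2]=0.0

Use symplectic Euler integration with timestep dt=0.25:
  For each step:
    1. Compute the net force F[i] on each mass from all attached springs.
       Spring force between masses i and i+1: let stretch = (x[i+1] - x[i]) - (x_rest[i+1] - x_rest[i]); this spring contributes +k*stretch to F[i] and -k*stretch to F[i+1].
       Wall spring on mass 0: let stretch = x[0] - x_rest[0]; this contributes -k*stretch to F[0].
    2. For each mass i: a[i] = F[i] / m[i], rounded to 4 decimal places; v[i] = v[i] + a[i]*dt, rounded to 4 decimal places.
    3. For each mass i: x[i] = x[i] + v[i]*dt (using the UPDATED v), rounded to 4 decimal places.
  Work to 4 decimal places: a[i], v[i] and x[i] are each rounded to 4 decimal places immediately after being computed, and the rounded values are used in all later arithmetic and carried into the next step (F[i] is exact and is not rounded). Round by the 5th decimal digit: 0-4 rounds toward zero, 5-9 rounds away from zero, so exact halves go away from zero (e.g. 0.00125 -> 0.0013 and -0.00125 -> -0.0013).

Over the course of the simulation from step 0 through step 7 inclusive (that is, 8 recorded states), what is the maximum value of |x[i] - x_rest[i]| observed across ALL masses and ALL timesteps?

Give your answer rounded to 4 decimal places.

Answer: 2.0401

Derivation:
Step 0: x=[6.0000 10.0000 13.0000] v=[0.0000 -2.0000 0.0000]
Step 1: x=[5.7500 9.2500 13.5000] v=[-1.0000 -3.0000 2.0000]
Step 2: x=[5.2188 8.6875 14.1875] v=[-2.1250 -2.2500 2.7500]
Step 3: x=[4.4688 8.6328 14.7500] v=[-3.0001 -0.2187 2.2500]
Step 4: x=[3.6807 9.0664 15.0332] v=[-3.1525 1.7345 1.1328]
Step 5: x=[3.1057 9.6453 15.0747] v=[-2.3000 2.3156 0.1660]
Step 6: x=[2.9599 9.9467 15.0089] v=[-0.5831 1.2054 -0.2634]
Step 7: x=[3.3175 9.7669 14.9275] v=[1.4304 -0.7192 -0.3256]
Max displacement = 2.0401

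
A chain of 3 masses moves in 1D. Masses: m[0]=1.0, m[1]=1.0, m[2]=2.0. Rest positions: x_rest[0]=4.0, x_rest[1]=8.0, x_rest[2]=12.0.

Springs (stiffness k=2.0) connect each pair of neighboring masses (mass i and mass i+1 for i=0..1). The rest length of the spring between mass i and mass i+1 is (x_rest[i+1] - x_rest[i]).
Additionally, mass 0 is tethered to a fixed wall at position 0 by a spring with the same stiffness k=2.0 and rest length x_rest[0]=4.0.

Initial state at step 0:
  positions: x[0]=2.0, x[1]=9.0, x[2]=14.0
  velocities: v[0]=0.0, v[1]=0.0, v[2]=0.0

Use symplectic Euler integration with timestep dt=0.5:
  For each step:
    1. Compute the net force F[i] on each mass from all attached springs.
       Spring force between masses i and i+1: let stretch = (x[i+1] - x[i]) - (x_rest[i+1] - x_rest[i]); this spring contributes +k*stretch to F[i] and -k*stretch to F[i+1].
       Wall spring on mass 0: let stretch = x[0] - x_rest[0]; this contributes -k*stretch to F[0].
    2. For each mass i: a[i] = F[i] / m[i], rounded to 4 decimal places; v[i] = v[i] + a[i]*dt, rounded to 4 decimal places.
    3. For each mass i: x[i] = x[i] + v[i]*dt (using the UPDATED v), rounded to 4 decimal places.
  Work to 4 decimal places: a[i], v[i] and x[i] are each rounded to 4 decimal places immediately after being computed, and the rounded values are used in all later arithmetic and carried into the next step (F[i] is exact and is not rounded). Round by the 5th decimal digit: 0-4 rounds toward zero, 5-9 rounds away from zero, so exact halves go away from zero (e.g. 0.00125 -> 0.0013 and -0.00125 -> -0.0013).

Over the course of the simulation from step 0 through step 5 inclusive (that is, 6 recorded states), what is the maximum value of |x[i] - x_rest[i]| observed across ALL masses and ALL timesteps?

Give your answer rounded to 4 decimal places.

Answer: 2.8828

Derivation:
Step 0: x=[2.0000 9.0000 14.0000] v=[0.0000 0.0000 0.0000]
Step 1: x=[4.5000 8.0000 13.7500] v=[5.0000 -2.0000 -0.5000]
Step 2: x=[6.5000 8.1250 13.0625] v=[4.0000 0.2500 -1.3750]
Step 3: x=[6.0625 9.9063 12.1406] v=[-0.8750 3.5625 -1.8438]
Step 4: x=[4.5157 10.8828 11.6601] v=[-3.0937 1.9530 -0.9610]
Step 5: x=[3.8946 9.0644 11.9853] v=[-1.2423 -3.6368 0.6504]
Max displacement = 2.8828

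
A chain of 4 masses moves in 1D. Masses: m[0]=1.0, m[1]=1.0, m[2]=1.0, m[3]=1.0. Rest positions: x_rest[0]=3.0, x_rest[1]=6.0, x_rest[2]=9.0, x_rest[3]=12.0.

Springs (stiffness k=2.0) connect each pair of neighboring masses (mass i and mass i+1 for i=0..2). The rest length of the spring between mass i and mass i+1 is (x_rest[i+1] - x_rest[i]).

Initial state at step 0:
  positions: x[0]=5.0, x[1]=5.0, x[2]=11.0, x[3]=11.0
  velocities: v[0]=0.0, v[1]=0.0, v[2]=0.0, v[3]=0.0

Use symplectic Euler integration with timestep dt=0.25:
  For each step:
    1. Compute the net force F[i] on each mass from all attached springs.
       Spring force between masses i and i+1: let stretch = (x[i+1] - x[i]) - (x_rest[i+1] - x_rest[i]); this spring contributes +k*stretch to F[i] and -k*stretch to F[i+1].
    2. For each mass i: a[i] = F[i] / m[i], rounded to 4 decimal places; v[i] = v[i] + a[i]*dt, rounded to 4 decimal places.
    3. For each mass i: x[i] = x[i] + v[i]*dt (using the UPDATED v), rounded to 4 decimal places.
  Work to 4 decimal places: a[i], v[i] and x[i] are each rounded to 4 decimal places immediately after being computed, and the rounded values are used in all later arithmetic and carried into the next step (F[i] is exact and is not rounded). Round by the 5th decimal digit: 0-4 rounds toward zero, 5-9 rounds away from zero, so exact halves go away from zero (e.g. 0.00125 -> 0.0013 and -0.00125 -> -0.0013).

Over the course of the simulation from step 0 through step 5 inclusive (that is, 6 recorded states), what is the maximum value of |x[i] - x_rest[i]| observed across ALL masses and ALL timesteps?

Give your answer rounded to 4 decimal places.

Step 0: x=[5.0000 5.0000 11.0000 11.0000] v=[0.0000 0.0000 0.0000 0.0000]
Step 1: x=[4.6250 5.7500 10.2500 11.3750] v=[-1.5000 3.0000 -3.0000 1.5000]
Step 2: x=[4.0156 6.9219 9.0781 11.9844] v=[-2.4375 4.6875 -4.6875 2.4375]
Step 3: x=[3.3945 8.0000 8.0000 12.6055] v=[-2.4844 4.3125 -4.3125 2.4844]
Step 4: x=[2.9741 8.5025 7.4976 13.0259] v=[-1.6817 2.0098 -2.0098 1.6817]
Step 5: x=[2.8697 8.1883 7.8118 13.1303] v=[-0.4175 -1.2569 1.2568 0.4176]
Max displacement = 2.5025

Answer: 2.5025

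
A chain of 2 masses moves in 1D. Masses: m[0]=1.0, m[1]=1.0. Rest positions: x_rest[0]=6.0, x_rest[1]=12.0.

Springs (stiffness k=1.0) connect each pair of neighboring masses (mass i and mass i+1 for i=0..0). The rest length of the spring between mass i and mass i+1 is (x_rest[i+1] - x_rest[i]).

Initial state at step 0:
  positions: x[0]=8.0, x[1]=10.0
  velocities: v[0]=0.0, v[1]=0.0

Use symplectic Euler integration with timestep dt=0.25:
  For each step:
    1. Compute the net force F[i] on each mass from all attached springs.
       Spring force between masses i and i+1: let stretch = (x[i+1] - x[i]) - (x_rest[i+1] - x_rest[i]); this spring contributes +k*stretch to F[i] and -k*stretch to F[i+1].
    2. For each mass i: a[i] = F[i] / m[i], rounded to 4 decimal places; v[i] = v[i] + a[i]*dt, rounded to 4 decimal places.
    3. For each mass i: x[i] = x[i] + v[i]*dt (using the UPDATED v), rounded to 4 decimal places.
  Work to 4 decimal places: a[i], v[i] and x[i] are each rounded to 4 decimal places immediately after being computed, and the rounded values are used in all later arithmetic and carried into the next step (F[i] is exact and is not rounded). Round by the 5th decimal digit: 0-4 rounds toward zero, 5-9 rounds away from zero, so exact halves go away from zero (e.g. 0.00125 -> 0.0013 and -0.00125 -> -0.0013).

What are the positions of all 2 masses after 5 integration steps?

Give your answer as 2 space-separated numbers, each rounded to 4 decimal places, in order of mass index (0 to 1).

Step 0: x=[8.0000 10.0000] v=[0.0000 0.0000]
Step 1: x=[7.7500 10.2500] v=[-1.0000 1.0000]
Step 2: x=[7.2813 10.7188] v=[-1.8750 1.8750]
Step 3: x=[6.6524 11.3477] v=[-2.5156 2.5156]
Step 4: x=[5.9420 12.0582] v=[-2.8418 2.8418]
Step 5: x=[5.2388 12.7614] v=[-2.8128 2.8128]

Answer: 5.2388 12.7614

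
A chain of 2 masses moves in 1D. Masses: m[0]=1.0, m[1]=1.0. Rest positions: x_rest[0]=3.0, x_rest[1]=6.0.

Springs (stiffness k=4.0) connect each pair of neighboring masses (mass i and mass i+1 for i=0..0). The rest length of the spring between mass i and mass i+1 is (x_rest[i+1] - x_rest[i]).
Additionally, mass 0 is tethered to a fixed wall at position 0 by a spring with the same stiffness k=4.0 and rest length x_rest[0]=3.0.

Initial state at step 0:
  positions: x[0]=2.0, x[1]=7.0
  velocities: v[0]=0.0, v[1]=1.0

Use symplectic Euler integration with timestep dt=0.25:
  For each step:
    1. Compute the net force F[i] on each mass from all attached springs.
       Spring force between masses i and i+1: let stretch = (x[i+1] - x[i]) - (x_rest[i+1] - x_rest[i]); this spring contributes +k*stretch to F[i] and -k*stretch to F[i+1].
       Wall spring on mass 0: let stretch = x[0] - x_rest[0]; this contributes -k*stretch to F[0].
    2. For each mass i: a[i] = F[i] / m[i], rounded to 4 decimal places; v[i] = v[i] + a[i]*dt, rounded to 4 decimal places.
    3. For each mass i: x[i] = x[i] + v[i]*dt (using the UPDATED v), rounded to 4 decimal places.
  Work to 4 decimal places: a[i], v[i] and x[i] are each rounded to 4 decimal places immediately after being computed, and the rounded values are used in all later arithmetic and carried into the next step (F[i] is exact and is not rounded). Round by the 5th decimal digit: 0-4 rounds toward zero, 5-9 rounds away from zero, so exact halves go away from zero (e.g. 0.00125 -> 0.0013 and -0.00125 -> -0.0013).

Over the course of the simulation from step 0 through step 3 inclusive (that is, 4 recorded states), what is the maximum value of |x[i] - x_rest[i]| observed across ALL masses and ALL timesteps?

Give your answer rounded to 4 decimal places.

Answer: 1.5313

Derivation:
Step 0: x=[2.0000 7.0000] v=[0.0000 1.0000]
Step 1: x=[2.7500 6.7500] v=[3.0000 -1.0000]
Step 2: x=[3.8125 6.2500] v=[4.2500 -2.0000]
Step 3: x=[4.5313 5.8906] v=[2.8750 -1.4375]
Max displacement = 1.5313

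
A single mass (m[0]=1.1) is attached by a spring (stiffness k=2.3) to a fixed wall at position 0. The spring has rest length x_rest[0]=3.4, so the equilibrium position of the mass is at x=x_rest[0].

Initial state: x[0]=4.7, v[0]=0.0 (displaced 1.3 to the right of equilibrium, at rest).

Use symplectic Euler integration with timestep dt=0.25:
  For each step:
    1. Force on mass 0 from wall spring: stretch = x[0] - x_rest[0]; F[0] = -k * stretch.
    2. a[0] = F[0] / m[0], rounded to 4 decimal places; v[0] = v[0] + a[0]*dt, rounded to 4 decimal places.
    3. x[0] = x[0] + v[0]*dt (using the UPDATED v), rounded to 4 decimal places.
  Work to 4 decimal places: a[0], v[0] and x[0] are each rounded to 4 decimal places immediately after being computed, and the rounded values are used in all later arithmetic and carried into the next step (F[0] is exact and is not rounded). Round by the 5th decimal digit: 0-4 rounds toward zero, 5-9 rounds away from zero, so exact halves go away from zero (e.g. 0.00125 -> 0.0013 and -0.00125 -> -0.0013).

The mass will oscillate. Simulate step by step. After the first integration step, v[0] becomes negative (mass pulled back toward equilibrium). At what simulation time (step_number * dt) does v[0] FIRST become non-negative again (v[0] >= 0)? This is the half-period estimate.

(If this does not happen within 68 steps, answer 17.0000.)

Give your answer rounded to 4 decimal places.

Answer: 2.2500

Derivation:
Step 0: x=[4.7000] v=[0.0000]
Step 1: x=[4.5301] v=[-0.6796]
Step 2: x=[4.2125] v=[-1.2703]
Step 3: x=[3.7888] v=[-1.6950]
Step 4: x=[3.3143] v=[-1.8982]
Step 5: x=[2.8510] v=[-1.8534]
Step 6: x=[2.4594] v=[-1.5664]
Step 7: x=[2.1907] v=[-1.0747]
Step 8: x=[2.0801] v=[-0.4426]
Step 9: x=[2.1420] v=[0.2474]
First v>=0 after going negative at step 9, time=2.2500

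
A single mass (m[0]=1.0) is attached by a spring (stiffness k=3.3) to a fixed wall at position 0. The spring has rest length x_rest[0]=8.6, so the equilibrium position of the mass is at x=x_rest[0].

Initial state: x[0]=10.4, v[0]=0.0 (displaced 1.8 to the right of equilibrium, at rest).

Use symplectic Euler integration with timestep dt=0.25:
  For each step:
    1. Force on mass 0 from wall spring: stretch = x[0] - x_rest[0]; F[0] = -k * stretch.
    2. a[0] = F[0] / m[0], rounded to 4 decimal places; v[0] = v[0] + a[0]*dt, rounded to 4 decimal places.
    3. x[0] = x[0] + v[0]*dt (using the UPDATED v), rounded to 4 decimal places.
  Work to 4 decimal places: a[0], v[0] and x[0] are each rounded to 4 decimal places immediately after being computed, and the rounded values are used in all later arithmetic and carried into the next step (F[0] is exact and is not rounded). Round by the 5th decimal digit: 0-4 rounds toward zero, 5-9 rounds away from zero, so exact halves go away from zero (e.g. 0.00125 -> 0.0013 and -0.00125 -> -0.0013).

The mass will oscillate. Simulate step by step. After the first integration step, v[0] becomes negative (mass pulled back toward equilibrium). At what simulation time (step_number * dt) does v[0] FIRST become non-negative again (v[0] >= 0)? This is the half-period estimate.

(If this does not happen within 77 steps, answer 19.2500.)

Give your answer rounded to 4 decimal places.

Step 0: x=[10.4000] v=[0.0000]
Step 1: x=[10.0288] v=[-1.4850]
Step 2: x=[9.3629] v=[-2.6638]
Step 3: x=[8.5396] v=[-3.2932]
Step 4: x=[7.7288] v=[-3.2434]
Step 5: x=[7.0976] v=[-2.5247]
Step 6: x=[6.7763] v=[-1.2852]
Step 7: x=[6.8312] v=[0.2194]
First v>=0 after going negative at step 7, time=1.7500

Answer: 1.7500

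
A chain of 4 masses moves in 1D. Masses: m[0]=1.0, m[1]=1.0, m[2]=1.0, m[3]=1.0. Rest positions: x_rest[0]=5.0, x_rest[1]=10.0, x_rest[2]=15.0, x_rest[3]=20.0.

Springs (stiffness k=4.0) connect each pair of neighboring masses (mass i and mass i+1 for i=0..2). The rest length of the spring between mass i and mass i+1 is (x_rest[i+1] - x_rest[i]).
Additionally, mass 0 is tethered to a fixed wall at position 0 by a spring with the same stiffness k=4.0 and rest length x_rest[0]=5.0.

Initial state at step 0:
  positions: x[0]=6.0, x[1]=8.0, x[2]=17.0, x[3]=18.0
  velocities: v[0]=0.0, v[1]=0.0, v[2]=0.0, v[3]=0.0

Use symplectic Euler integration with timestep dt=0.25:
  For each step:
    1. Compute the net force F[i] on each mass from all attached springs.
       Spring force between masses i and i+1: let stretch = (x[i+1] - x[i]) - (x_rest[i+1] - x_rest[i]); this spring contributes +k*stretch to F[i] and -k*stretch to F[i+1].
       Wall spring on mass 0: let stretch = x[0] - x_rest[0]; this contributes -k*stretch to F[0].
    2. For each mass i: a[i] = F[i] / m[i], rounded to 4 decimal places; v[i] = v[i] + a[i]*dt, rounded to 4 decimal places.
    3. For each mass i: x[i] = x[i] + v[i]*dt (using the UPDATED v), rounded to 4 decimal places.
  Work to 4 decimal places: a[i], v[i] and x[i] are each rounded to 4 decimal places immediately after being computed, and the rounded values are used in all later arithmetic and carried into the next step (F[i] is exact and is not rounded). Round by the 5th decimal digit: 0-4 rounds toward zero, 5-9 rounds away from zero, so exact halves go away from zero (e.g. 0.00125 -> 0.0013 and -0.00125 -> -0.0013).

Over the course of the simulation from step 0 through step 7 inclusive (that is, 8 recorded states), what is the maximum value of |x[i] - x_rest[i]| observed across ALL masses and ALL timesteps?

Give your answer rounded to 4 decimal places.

Answer: 3.0000

Derivation:
Step 0: x=[6.0000 8.0000 17.0000 18.0000] v=[0.0000 0.0000 0.0000 0.0000]
Step 1: x=[5.0000 9.7500 15.0000 19.0000] v=[-4.0000 7.0000 -8.0000 4.0000]
Step 2: x=[3.9375 11.6250 12.6875 20.2500] v=[-4.2500 7.5000 -9.2500 5.0000]
Step 3: x=[3.8125 11.8438 12.0000 20.8594] v=[-0.5000 0.8750 -2.7500 2.4375]
Step 4: x=[4.7422 10.0938 13.4883 20.5039] v=[3.7188 -7.0001 5.9532 -1.4219]
Step 5: x=[5.8243 7.8545 15.8819 19.6445] v=[4.3282 -8.9572 9.5743 -3.4375]
Step 6: x=[5.9578 7.1145 17.2093 19.0945] v=[0.5341 -2.9600 5.3095 -2.2001]
Step 7: x=[4.8911 8.6090 16.4843 19.3232] v=[-4.2670 5.9781 -2.9001 0.9147]
Max displacement = 3.0000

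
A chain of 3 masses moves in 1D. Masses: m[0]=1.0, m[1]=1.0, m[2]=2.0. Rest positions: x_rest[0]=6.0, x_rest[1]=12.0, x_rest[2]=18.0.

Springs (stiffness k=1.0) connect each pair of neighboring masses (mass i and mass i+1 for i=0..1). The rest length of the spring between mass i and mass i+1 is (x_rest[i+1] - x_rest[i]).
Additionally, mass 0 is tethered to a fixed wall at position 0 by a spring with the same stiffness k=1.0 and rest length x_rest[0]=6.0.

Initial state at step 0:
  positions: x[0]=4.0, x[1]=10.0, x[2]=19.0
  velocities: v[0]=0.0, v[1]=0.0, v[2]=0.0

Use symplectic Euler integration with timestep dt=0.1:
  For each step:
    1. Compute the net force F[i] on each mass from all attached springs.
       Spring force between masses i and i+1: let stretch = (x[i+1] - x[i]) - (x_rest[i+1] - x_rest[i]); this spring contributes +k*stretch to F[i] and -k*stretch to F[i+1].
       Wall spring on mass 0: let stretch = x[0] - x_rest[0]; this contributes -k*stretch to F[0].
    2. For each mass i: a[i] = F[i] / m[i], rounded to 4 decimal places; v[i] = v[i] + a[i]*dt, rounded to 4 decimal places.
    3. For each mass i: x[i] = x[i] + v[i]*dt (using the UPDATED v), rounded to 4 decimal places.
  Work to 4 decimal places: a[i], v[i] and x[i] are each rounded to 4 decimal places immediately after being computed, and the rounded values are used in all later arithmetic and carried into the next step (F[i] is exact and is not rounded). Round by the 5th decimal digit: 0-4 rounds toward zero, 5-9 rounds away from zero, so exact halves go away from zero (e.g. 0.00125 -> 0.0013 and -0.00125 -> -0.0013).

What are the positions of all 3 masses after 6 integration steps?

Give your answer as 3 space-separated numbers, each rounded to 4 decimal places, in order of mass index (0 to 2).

Step 0: x=[4.0000 10.0000 19.0000] v=[0.0000 0.0000 0.0000]
Step 1: x=[4.0200 10.0300 18.9850] v=[0.2000 0.3000 -0.1500]
Step 2: x=[4.0599 10.0895 18.9552] v=[0.3990 0.5945 -0.2978]
Step 3: x=[4.1195 10.1773 18.9111] v=[0.5960 0.8781 -0.4411]
Step 4: x=[4.1985 10.2919 18.8533] v=[0.7898 1.1457 -0.5778]
Step 5: x=[4.2964 10.4312 18.7827] v=[0.9793 1.3925 -0.7059]
Step 6: x=[4.4127 10.5926 18.7004] v=[1.1631 1.6142 -0.8235]

Answer: 4.4127 10.5926 18.7004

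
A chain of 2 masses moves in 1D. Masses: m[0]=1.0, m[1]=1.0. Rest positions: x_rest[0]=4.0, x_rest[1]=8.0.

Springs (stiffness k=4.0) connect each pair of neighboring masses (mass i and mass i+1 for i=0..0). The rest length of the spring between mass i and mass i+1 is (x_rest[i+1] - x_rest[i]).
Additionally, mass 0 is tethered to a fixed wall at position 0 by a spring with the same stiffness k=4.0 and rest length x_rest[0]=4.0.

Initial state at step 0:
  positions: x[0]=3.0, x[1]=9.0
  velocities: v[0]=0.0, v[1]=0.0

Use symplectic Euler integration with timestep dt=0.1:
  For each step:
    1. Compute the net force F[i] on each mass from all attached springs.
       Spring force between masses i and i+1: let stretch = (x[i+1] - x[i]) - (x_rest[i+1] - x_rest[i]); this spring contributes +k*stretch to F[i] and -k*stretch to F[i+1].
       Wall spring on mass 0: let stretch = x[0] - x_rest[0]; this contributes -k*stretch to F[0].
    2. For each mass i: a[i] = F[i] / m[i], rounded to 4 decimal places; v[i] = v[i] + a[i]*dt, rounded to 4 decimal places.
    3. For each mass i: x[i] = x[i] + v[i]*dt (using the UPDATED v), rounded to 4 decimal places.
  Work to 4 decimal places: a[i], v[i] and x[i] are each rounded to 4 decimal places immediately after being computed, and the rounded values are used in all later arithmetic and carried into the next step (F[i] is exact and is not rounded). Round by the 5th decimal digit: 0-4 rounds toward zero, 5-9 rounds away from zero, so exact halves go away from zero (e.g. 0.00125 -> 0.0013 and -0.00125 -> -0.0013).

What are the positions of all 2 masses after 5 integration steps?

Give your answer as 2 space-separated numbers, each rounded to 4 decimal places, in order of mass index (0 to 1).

Answer: 4.3883 8.0575

Derivation:
Step 0: x=[3.0000 9.0000] v=[0.0000 0.0000]
Step 1: x=[3.1200 8.9200] v=[1.2000 -0.8000]
Step 2: x=[3.3472 8.7680] v=[2.2720 -1.5200]
Step 3: x=[3.6573 8.5592] v=[3.1014 -2.0883]
Step 4: x=[4.0172 8.3143] v=[3.5992 -2.4491]
Step 5: x=[4.3883 8.0575] v=[3.7112 -2.5679]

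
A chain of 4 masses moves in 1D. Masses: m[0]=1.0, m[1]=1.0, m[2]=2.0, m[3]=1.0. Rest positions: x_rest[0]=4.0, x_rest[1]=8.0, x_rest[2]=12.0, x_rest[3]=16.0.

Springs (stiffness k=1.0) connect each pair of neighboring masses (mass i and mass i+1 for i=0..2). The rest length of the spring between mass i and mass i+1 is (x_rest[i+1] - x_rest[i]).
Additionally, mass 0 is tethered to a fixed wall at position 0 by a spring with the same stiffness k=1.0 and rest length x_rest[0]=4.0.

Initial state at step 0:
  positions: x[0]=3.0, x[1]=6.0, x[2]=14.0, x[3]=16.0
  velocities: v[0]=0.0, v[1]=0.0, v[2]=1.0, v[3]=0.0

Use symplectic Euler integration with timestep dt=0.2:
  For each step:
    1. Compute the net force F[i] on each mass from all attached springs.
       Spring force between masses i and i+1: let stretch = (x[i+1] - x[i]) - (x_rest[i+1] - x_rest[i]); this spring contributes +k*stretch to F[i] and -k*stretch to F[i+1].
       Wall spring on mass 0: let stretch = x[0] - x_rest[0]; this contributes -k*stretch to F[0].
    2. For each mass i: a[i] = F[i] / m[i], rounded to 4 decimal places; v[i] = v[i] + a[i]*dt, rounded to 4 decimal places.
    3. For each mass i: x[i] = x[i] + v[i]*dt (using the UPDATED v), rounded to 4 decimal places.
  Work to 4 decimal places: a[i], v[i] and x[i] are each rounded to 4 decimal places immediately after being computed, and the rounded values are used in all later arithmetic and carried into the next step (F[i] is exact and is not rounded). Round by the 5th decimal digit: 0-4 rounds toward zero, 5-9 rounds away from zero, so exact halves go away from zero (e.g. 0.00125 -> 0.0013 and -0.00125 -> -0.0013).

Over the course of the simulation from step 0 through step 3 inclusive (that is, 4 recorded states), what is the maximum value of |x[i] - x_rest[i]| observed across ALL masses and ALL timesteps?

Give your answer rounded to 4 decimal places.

Step 0: x=[3.0000 6.0000 14.0000 16.0000] v=[0.0000 0.0000 1.0000 0.0000]
Step 1: x=[3.0000 6.2000 14.0800 16.0800] v=[0.0000 1.0000 0.4000 0.4000]
Step 2: x=[3.0080 6.5872 14.0424 16.2400] v=[0.0400 1.9360 -0.1880 0.8000]
Step 3: x=[3.0388 7.1294 13.8996 16.4721] v=[0.1542 2.7112 -0.7138 1.1605]
Max displacement = 2.0800

Answer: 2.0800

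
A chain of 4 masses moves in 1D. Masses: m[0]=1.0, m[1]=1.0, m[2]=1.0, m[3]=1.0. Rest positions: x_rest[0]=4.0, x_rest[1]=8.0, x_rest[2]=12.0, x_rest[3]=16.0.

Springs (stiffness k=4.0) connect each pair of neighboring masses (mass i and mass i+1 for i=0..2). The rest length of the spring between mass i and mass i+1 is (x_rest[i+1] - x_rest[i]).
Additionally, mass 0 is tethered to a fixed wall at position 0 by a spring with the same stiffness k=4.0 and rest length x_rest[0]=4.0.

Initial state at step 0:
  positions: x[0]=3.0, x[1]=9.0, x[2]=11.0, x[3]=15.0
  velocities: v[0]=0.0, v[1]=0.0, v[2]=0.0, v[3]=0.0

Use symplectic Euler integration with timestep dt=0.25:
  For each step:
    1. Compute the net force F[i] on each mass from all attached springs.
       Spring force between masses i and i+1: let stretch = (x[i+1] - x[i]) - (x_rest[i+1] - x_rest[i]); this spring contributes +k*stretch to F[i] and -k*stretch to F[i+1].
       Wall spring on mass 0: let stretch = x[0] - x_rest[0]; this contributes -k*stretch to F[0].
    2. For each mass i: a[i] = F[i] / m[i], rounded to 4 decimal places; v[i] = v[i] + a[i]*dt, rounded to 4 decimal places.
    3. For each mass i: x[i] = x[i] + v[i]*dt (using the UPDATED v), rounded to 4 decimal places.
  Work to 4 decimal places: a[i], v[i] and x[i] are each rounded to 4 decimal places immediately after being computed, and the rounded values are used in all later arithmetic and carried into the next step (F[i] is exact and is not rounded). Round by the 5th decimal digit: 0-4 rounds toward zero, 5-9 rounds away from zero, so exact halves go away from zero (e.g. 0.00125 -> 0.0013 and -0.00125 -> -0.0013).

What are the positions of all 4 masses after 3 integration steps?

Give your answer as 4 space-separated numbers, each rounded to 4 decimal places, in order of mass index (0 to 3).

Answer: 4.8906 6.3750 11.9844 15.4688

Derivation:
Step 0: x=[3.0000 9.0000 11.0000 15.0000] v=[0.0000 0.0000 0.0000 0.0000]
Step 1: x=[3.7500 8.0000 11.5000 15.0000] v=[3.0000 -4.0000 2.0000 0.0000]
Step 2: x=[4.6250 6.8125 12.0000 15.1250] v=[3.5000 -4.7500 2.0000 0.5000]
Step 3: x=[4.8906 6.3750 11.9844 15.4688] v=[1.0625 -1.7500 -0.0625 1.3750]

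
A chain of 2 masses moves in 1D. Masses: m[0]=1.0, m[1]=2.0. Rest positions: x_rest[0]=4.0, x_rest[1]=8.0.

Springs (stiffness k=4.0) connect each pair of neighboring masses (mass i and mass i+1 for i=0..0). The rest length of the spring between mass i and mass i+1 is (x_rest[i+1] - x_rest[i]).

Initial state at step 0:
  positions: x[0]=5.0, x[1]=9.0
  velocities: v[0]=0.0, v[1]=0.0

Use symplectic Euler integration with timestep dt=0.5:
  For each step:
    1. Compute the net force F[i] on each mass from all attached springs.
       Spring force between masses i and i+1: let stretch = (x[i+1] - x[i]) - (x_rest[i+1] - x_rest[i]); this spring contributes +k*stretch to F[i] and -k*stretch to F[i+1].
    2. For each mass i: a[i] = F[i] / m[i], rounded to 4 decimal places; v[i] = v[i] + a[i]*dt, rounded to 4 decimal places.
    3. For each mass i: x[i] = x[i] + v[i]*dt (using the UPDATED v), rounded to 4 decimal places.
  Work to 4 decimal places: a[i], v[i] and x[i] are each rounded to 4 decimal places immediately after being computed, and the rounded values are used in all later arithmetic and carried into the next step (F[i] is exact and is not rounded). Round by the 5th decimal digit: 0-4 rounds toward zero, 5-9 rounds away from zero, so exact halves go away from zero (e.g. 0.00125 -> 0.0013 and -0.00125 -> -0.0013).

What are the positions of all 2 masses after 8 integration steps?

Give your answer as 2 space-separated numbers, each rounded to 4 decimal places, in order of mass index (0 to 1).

Step 0: x=[5.0000 9.0000] v=[0.0000 0.0000]
Step 1: x=[5.0000 9.0000] v=[0.0000 0.0000]
Step 2: x=[5.0000 9.0000] v=[0.0000 0.0000]
Step 3: x=[5.0000 9.0000] v=[0.0000 0.0000]
Step 4: x=[5.0000 9.0000] v=[0.0000 0.0000]
Step 5: x=[5.0000 9.0000] v=[0.0000 0.0000]
Step 6: x=[5.0000 9.0000] v=[0.0000 0.0000]
Step 7: x=[5.0000 9.0000] v=[0.0000 0.0000]
Step 8: x=[5.0000 9.0000] v=[0.0000 0.0000]

Answer: 5.0000 9.0000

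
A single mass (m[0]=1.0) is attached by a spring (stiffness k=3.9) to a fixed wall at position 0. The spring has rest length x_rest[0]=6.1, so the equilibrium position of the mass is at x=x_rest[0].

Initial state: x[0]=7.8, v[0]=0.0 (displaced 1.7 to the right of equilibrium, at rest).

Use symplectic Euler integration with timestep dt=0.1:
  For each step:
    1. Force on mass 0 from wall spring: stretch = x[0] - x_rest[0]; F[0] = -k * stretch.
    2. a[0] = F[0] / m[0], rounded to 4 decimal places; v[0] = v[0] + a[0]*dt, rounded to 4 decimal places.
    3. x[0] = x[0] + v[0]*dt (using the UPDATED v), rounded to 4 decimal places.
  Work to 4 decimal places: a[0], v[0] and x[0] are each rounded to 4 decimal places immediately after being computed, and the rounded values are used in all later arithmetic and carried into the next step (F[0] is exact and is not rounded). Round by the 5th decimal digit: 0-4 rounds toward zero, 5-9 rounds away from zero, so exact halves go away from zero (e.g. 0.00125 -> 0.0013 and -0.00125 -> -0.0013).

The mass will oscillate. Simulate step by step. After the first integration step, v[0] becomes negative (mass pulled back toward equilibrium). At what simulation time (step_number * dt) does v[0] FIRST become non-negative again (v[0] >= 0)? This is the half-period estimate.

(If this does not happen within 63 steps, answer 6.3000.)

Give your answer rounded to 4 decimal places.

Answer: 1.6000

Derivation:
Step 0: x=[7.8000] v=[0.0000]
Step 1: x=[7.7337] v=[-0.6630]
Step 2: x=[7.6037] v=[-1.3001]
Step 3: x=[7.4151] v=[-1.8865]
Step 4: x=[7.1752] v=[-2.3994]
Step 5: x=[6.8933] v=[-2.8187]
Step 6: x=[6.5805] v=[-3.1281]
Step 7: x=[6.2490] v=[-3.3155]
Step 8: x=[5.9116] v=[-3.3736]
Step 9: x=[5.5816] v=[-3.3001]
Step 10: x=[5.2718] v=[-3.0979]
Step 11: x=[4.9943] v=[-2.7749]
Step 12: x=[4.7599] v=[-2.3437]
Step 13: x=[4.5778] v=[-1.8211]
Step 14: x=[4.4551] v=[-1.2274]
Step 15: x=[4.3965] v=[-0.5859]
Step 16: x=[4.4044] v=[0.0785]
First v>=0 after going negative at step 16, time=1.6000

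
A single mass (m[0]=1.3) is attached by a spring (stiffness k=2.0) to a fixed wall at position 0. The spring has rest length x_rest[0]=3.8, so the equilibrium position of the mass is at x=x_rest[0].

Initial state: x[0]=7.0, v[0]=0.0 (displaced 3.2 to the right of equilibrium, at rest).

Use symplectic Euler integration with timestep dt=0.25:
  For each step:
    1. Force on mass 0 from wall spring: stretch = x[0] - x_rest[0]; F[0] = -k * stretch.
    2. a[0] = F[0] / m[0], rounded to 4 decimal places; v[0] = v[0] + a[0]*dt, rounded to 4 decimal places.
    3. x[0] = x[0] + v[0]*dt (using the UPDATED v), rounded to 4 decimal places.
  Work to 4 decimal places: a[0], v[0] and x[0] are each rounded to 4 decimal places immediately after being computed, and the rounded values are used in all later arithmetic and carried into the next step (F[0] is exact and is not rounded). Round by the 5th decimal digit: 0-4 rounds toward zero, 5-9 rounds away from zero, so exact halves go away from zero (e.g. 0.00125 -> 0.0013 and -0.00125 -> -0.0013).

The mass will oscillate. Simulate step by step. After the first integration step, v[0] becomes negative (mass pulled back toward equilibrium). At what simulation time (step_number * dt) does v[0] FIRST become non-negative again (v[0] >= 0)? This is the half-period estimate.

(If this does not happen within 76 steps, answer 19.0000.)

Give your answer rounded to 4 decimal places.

Step 0: x=[7.0000] v=[0.0000]
Step 1: x=[6.6923] v=[-1.2308]
Step 2: x=[6.1065] v=[-2.3432]
Step 3: x=[5.2989] v=[-3.2303]
Step 4: x=[4.3472] v=[-3.8068]
Step 5: x=[3.3429] v=[-4.0173]
Step 6: x=[2.3825] v=[-3.8415]
Step 7: x=[1.5584] v=[-3.2963]
Step 8: x=[0.9499] v=[-2.4342]
Step 9: x=[0.6154] v=[-1.3380]
Step 10: x=[0.5871] v=[-0.1132]
Step 11: x=[0.8677] v=[1.1225]
First v>=0 after going negative at step 11, time=2.7500

Answer: 2.7500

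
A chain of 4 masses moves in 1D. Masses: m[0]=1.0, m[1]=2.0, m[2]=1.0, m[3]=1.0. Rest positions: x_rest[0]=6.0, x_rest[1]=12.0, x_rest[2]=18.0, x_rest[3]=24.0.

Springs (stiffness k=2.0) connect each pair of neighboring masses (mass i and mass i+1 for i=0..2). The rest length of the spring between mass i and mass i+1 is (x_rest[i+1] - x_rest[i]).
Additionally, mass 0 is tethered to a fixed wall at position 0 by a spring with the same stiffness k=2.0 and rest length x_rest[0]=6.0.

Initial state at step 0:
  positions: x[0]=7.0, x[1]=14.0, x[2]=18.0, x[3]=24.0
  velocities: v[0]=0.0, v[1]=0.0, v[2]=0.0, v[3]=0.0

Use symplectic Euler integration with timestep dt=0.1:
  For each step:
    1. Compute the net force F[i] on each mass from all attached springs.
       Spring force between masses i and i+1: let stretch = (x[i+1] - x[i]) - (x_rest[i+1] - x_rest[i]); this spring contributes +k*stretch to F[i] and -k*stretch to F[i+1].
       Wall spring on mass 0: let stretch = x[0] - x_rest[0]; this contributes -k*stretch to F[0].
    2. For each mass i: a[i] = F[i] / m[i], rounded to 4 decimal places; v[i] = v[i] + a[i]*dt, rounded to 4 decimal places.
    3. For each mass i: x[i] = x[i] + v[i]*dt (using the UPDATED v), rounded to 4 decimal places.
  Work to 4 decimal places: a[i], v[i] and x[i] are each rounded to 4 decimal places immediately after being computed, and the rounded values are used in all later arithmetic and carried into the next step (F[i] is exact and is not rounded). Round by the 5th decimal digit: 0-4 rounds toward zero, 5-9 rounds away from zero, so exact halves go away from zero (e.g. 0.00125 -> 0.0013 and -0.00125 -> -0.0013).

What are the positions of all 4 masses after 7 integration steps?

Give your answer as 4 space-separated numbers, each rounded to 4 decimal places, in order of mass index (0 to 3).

Answer: 6.9332 13.2764 18.8676 24.0888

Derivation:
Step 0: x=[7.0000 14.0000 18.0000 24.0000] v=[0.0000 0.0000 0.0000 0.0000]
Step 1: x=[7.0000 13.9700 18.0400 24.0000] v=[0.0000 -0.3000 0.4000 0.0000]
Step 2: x=[6.9994 13.9110 18.1178 24.0008] v=[-0.0060 -0.5900 0.7780 0.0080]
Step 3: x=[6.9970 13.8250 18.2291 24.0039] v=[-0.0236 -0.8605 1.1132 0.0314]
Step 4: x=[6.9913 13.7147 18.3678 24.0115] v=[-0.0574 -1.1029 1.3873 0.0764]
Step 5: x=[6.9802 13.5837 18.5263 24.0263] v=[-0.1110 -1.3099 1.5854 0.1477]
Step 6: x=[6.9616 13.4361 18.6960 24.0511] v=[-0.1863 -1.4760 1.6969 0.2477]
Step 7: x=[6.9332 13.2764 18.8676 24.0888] v=[-0.2837 -1.5975 1.7159 0.3767]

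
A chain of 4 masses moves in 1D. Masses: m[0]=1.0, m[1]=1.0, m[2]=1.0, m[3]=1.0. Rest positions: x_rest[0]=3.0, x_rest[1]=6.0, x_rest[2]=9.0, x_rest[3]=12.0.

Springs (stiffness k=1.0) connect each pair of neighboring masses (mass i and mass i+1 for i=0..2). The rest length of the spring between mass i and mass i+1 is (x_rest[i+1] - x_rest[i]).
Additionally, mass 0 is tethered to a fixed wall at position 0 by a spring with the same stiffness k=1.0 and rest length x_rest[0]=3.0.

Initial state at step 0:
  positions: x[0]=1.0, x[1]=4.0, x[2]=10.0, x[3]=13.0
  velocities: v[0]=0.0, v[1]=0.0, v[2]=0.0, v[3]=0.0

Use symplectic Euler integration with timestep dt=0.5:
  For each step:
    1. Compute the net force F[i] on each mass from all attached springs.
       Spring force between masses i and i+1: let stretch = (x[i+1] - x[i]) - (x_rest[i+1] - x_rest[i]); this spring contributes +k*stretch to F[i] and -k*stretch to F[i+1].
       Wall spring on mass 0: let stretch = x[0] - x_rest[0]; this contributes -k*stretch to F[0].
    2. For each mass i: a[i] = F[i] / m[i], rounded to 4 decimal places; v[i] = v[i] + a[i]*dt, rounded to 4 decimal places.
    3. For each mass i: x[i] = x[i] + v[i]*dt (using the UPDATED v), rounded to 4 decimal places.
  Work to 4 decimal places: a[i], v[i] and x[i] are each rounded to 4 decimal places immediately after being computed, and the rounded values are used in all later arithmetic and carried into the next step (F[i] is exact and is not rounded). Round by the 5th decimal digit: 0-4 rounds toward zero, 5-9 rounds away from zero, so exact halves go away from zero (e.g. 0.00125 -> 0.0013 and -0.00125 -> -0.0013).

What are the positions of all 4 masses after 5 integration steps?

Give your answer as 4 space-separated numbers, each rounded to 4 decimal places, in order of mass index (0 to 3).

Step 0: x=[1.0000 4.0000 10.0000 13.0000] v=[0.0000 0.0000 0.0000 0.0000]
Step 1: x=[1.5000 4.7500 9.2500 13.0000] v=[1.0000 1.5000 -1.5000 0.0000]
Step 2: x=[2.4375 5.8125 8.3125 12.8125] v=[1.8750 2.1250 -1.8750 -0.3750]
Step 3: x=[3.6094 6.6563 7.8750 12.2500] v=[2.3438 1.6875 -0.8750 -1.1250]
Step 4: x=[4.6407 7.0430 8.2266 11.3438] v=[2.0626 0.7734 0.7032 -1.8125]
Step 5: x=[5.1124 7.1251 9.0616 10.4083] v=[0.9434 0.1641 1.6700 -1.8711]

Answer: 5.1124 7.1251 9.0616 10.4083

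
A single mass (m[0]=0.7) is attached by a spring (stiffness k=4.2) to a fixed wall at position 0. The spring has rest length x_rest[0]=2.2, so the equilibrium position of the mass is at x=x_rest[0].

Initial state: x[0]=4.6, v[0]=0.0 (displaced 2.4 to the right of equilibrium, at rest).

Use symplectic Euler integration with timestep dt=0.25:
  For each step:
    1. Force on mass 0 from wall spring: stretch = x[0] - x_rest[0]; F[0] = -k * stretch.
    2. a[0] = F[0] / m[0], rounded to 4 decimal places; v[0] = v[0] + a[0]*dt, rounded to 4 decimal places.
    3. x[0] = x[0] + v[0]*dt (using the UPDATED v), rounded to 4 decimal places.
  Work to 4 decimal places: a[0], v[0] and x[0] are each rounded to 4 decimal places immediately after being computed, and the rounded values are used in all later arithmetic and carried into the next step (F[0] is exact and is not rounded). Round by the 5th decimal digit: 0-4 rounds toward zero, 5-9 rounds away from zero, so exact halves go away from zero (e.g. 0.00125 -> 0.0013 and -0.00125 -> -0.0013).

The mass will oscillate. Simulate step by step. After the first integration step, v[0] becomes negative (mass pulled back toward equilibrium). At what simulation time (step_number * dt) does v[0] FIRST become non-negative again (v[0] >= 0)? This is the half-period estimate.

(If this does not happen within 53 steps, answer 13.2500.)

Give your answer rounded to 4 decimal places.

Step 0: x=[4.6000] v=[0.0000]
Step 1: x=[3.7000] v=[-3.6000]
Step 2: x=[2.2375] v=[-5.8500]
Step 3: x=[0.7609] v=[-5.9063]
Step 4: x=[-0.1760] v=[-3.7477]
Step 5: x=[-0.2219] v=[-0.1837]
Step 6: x=[0.6404] v=[3.4492]
First v>=0 after going negative at step 6, time=1.5000

Answer: 1.5000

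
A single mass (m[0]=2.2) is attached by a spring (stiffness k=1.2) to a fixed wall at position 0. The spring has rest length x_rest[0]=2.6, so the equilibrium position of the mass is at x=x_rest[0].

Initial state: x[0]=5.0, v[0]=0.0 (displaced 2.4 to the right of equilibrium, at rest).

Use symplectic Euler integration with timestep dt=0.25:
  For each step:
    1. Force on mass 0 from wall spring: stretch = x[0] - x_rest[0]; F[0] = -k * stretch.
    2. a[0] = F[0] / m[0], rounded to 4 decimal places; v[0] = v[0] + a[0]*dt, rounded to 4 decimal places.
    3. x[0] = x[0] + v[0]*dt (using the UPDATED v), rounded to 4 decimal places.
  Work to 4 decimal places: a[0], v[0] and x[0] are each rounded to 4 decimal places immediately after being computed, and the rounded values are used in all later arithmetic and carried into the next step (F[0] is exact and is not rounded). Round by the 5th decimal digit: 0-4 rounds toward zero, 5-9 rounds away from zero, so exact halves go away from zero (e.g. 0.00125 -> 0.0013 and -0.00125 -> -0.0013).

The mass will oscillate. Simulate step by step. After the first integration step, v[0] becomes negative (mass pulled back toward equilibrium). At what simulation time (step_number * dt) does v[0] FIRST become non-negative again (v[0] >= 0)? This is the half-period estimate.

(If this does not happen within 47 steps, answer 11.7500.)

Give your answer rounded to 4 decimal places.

Step 0: x=[5.0000] v=[0.0000]
Step 1: x=[4.9182] v=[-0.3273]
Step 2: x=[4.7574] v=[-0.6434]
Step 3: x=[4.5230] v=[-0.9376]
Step 4: x=[4.2231] v=[-1.1998]
Step 5: x=[3.8678] v=[-1.4211]
Step 6: x=[3.4693] v=[-1.5940]
Step 7: x=[3.0412] v=[-1.7126]
Step 8: x=[2.5980] v=[-1.7728]
Step 9: x=[2.1549] v=[-1.7725]
Step 10: x=[1.7270] v=[-1.7118]
Step 11: x=[1.3288] v=[-1.5928]
Step 12: x=[0.9739] v=[-1.4195]
Step 13: x=[0.6745] v=[-1.1978]
Step 14: x=[0.4407] v=[-0.9352]
Step 15: x=[0.2805] v=[-0.6408]
Step 16: x=[0.1994] v=[-0.3245]
Step 17: x=[0.2001] v=[0.0029]
First v>=0 after going negative at step 17, time=4.2500

Answer: 4.2500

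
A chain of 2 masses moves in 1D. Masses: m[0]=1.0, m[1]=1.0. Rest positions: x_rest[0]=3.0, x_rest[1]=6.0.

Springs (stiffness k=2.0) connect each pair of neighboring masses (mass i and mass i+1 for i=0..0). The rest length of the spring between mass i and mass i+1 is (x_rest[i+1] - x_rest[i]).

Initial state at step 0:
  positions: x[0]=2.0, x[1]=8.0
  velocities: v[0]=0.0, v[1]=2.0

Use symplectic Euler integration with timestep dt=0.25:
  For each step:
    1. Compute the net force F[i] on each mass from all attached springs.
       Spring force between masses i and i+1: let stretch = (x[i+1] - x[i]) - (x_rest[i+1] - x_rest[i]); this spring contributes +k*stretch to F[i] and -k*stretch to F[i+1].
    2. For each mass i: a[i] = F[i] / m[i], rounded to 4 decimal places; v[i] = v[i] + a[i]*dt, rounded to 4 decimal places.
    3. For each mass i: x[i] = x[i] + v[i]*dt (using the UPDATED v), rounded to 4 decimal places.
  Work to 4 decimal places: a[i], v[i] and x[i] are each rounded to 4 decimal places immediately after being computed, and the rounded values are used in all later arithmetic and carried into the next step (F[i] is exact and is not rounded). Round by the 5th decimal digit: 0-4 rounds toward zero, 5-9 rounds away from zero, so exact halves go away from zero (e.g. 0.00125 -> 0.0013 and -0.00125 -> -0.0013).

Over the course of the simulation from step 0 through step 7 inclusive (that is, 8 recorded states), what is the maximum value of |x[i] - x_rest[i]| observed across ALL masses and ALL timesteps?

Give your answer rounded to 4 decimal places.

Answer: 3.6839

Derivation:
Step 0: x=[2.0000 8.0000] v=[0.0000 2.0000]
Step 1: x=[2.3750 8.1250] v=[1.5000 0.5000]
Step 2: x=[3.0938 7.9063] v=[2.8750 -0.8750]
Step 3: x=[4.0391 7.4610] v=[3.7813 -1.7813]
Step 4: x=[5.0372 6.9629] v=[3.9923 -1.9923]
Step 5: x=[5.9010 6.5991] v=[3.4552 -1.4552]
Step 6: x=[6.4771 6.5230] v=[2.3043 -0.3043]
Step 7: x=[6.6839 6.8162] v=[0.8273 1.1728]
Max displacement = 3.6839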